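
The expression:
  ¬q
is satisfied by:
  {q: False}


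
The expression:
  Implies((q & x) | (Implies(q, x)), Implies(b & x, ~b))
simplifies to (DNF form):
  ~b | ~x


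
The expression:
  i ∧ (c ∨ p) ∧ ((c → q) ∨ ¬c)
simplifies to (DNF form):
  (c ∧ i ∧ q) ∨ (c ∧ i ∧ ¬c) ∨ (i ∧ p ∧ q) ∨ (i ∧ p ∧ ¬c)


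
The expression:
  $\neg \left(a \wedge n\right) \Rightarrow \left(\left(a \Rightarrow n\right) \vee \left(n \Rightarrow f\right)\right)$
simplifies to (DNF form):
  $\text{True}$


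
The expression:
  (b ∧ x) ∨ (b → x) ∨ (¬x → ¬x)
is always true.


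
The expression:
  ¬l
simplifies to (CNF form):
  ¬l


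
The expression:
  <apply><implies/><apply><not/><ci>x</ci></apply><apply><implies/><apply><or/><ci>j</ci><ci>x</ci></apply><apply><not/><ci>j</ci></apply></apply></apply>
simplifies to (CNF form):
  <apply><or/><ci>x</ci><apply><not/><ci>j</ci></apply></apply>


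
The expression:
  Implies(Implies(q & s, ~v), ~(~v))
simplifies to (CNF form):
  v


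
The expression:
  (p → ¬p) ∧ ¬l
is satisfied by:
  {p: False, l: False}


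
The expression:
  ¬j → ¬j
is always true.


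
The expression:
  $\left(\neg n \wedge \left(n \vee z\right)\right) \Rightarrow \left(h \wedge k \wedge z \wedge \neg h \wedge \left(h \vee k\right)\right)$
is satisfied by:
  {n: True, z: False}
  {z: False, n: False}
  {z: True, n: True}


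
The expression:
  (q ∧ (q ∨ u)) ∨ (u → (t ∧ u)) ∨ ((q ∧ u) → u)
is always true.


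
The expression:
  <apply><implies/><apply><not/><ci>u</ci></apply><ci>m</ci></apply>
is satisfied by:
  {m: True, u: True}
  {m: True, u: False}
  {u: True, m: False}


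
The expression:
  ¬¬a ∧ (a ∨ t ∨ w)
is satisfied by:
  {a: True}


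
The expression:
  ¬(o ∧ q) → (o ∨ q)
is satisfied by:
  {q: True, o: True}
  {q: True, o: False}
  {o: True, q: False}


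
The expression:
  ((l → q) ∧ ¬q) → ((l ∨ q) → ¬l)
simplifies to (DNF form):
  True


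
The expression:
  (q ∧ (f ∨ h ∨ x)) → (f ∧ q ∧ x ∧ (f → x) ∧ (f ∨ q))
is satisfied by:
  {x: True, f: True, h: False, q: False}
  {x: True, h: True, f: True, q: False}
  {x: True, f: False, h: False, q: False}
  {x: True, h: True, f: False, q: False}
  {f: True, x: False, h: False, q: False}
  {h: True, f: True, x: False, q: False}
  {x: False, f: False, h: False, q: False}
  {h: True, x: False, f: False, q: False}
  {q: True, x: True, f: True, h: False}
  {q: True, h: True, x: True, f: True}
  {q: True, x: False, f: False, h: False}


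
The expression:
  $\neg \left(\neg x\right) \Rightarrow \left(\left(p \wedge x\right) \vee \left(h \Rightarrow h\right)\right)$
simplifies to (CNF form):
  $\text{True}$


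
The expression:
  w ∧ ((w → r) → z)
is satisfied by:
  {z: True, w: True, r: False}
  {w: True, r: False, z: False}
  {r: True, z: True, w: True}


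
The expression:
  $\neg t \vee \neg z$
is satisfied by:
  {t: False, z: False}
  {z: True, t: False}
  {t: True, z: False}


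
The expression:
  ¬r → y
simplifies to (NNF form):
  r ∨ y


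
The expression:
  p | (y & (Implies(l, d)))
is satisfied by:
  {y: True, p: True, d: True, l: False}
  {y: True, p: True, d: False, l: False}
  {y: True, p: True, l: True, d: True}
  {y: True, p: True, l: True, d: False}
  {p: True, d: True, l: False, y: False}
  {p: True, d: False, l: False, y: False}
  {p: True, l: True, d: True, y: False}
  {p: True, l: True, d: False, y: False}
  {y: True, d: True, l: False, p: False}
  {y: True, d: False, l: False, p: False}
  {y: True, l: True, d: True, p: False}


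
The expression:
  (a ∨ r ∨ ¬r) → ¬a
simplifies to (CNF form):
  ¬a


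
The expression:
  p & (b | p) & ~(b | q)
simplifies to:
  p & ~b & ~q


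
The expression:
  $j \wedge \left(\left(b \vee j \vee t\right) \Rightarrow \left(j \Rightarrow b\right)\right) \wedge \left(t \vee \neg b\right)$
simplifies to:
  $b \wedge j \wedge t$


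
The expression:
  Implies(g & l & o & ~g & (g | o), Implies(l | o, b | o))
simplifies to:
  True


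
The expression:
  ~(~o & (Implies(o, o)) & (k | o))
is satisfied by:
  {o: True, k: False}
  {k: False, o: False}
  {k: True, o: True}


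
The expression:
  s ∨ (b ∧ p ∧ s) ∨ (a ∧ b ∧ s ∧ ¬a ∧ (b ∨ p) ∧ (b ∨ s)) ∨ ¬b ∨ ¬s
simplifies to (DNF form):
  True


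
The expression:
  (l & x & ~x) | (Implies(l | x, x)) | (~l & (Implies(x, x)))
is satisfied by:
  {x: True, l: False}
  {l: False, x: False}
  {l: True, x: True}


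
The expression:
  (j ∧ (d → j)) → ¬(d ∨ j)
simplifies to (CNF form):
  ¬j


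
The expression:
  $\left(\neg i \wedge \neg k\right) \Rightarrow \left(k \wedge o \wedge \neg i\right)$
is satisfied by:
  {i: True, k: True}
  {i: True, k: False}
  {k: True, i: False}


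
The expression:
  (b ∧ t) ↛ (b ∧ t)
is never true.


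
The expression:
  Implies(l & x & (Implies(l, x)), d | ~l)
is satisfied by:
  {d: True, l: False, x: False}
  {l: False, x: False, d: False}
  {x: True, d: True, l: False}
  {x: True, l: False, d: False}
  {d: True, l: True, x: False}
  {l: True, d: False, x: False}
  {x: True, l: True, d: True}


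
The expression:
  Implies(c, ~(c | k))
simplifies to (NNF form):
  ~c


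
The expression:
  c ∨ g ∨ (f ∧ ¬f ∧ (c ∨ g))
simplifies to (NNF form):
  c ∨ g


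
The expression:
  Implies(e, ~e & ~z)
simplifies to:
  ~e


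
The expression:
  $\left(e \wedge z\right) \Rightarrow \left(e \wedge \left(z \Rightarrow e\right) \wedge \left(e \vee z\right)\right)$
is always true.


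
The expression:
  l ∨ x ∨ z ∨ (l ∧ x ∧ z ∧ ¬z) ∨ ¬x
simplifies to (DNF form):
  True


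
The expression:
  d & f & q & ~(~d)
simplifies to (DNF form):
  d & f & q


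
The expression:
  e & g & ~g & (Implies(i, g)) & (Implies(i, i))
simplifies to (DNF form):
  False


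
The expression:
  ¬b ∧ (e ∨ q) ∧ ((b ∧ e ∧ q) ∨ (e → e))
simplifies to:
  ¬b ∧ (e ∨ q)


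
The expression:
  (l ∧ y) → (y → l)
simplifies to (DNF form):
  True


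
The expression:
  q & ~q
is never true.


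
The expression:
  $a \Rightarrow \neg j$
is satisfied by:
  {a: False, j: False}
  {j: True, a: False}
  {a: True, j: False}


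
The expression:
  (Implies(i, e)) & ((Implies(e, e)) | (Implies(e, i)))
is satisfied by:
  {e: True, i: False}
  {i: False, e: False}
  {i: True, e: True}


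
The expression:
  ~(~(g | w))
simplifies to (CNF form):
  g | w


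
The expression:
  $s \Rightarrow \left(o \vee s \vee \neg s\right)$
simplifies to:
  $\text{True}$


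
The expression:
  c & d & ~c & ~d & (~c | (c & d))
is never true.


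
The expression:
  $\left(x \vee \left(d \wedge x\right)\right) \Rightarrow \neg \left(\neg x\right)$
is always true.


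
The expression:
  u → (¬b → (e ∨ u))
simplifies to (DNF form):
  True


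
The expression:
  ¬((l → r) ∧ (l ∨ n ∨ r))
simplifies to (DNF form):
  (l ∧ ¬r) ∨ (¬n ∧ ¬r)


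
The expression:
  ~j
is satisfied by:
  {j: False}


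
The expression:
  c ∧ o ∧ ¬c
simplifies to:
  False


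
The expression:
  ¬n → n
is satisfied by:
  {n: True}


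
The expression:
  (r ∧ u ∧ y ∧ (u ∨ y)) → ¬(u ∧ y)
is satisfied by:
  {u: False, y: False, r: False}
  {r: True, u: False, y: False}
  {y: True, u: False, r: False}
  {r: True, y: True, u: False}
  {u: True, r: False, y: False}
  {r: True, u: True, y: False}
  {y: True, u: True, r: False}


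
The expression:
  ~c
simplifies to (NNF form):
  ~c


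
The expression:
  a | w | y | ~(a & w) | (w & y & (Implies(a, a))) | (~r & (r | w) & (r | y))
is always true.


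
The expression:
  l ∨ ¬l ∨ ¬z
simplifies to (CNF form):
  True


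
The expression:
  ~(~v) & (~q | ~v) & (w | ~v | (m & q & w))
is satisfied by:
  {w: True, v: True, q: False}


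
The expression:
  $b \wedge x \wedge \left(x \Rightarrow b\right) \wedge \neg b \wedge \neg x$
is never true.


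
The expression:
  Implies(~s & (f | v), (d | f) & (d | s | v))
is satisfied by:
  {s: True, d: True, f: False, v: False}
  {s: True, d: True, v: True, f: False}
  {s: True, d: True, f: True, v: False}
  {s: True, d: True, v: True, f: True}
  {s: True, f: False, v: False, d: False}
  {s: True, v: True, f: False, d: False}
  {s: True, f: True, v: False, d: False}
  {s: True, v: True, f: True, d: False}
  {d: True, f: False, v: False, s: False}
  {v: True, d: True, f: False, s: False}
  {d: True, f: True, v: False, s: False}
  {v: True, d: True, f: True, s: False}
  {d: False, f: False, v: False, s: False}
  {v: True, f: True, d: False, s: False}


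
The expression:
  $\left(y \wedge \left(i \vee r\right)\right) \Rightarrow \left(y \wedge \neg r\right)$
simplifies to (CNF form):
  $\neg r \vee \neg y$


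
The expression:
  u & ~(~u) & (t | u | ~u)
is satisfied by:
  {u: True}


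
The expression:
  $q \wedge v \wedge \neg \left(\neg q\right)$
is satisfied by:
  {q: True, v: True}


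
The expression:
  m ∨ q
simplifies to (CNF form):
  m ∨ q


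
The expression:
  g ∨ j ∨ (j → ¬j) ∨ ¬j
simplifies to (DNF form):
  True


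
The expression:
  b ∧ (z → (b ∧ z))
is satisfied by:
  {b: True}


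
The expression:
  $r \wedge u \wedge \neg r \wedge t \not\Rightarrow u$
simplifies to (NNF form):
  $\text{False}$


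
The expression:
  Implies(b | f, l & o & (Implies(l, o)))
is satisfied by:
  {l: True, o: True, b: False, f: False}
  {l: True, b: False, o: False, f: False}
  {o: True, l: False, b: False, f: False}
  {l: False, b: False, o: False, f: False}
  {f: True, l: True, o: True, b: False}
  {l: True, o: True, b: True, f: False}
  {f: True, l: True, o: True, b: True}


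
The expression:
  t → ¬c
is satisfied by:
  {c: False, t: False}
  {t: True, c: False}
  {c: True, t: False}


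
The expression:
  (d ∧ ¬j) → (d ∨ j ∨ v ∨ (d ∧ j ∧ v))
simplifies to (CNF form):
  True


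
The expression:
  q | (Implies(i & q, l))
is always true.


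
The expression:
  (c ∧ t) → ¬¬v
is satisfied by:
  {v: True, c: False, t: False}
  {c: False, t: False, v: False}
  {v: True, t: True, c: False}
  {t: True, c: False, v: False}
  {v: True, c: True, t: False}
  {c: True, v: False, t: False}
  {v: True, t: True, c: True}


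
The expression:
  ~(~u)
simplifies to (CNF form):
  u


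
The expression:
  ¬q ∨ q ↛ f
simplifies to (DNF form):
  ¬f ∨ ¬q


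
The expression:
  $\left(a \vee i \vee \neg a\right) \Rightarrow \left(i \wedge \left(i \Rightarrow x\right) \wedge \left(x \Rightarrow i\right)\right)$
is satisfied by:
  {i: True, x: True}


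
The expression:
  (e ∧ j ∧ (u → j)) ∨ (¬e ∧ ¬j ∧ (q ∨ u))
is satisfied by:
  {e: True, j: True, q: True, u: True}
  {e: True, j: True, q: True, u: False}
  {e: True, j: True, u: True, q: False}
  {e: True, j: True, u: False, q: False}
  {q: True, u: True, j: False, e: False}
  {q: True, u: False, j: False, e: False}
  {u: True, e: False, q: False, j: False}


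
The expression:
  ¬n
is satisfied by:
  {n: False}


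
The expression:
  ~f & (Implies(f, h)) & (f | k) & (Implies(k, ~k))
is never true.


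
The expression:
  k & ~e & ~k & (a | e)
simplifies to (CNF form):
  False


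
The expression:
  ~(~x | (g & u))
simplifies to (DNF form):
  (x & ~g) | (x & ~u)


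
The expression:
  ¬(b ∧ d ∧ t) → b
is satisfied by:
  {b: True}


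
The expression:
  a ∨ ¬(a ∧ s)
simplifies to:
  True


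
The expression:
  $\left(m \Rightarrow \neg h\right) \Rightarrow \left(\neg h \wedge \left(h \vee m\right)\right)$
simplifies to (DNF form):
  $m$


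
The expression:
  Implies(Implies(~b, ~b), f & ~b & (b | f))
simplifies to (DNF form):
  f & ~b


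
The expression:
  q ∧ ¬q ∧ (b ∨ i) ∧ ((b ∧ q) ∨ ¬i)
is never true.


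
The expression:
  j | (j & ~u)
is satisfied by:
  {j: True}


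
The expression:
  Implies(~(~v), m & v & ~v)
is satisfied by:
  {v: False}


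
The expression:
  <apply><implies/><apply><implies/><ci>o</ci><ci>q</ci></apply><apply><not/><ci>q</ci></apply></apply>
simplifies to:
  <apply><not/><ci>q</ci></apply>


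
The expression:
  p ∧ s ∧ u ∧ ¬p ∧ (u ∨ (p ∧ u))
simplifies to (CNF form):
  False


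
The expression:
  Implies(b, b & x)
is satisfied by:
  {x: True, b: False}
  {b: False, x: False}
  {b: True, x: True}


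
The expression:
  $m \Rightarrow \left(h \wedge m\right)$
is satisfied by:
  {h: True, m: False}
  {m: False, h: False}
  {m: True, h: True}


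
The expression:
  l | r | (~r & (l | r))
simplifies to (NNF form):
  l | r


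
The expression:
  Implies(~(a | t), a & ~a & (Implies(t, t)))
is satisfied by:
  {a: True, t: True}
  {a: True, t: False}
  {t: True, a: False}


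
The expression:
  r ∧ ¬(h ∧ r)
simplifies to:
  r ∧ ¬h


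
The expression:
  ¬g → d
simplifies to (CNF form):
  d ∨ g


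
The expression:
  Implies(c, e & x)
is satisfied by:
  {x: True, e: True, c: False}
  {x: True, e: False, c: False}
  {e: True, x: False, c: False}
  {x: False, e: False, c: False}
  {x: True, c: True, e: True}


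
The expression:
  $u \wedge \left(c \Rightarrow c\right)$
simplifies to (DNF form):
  $u$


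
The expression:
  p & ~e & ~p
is never true.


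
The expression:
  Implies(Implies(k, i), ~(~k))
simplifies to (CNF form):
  k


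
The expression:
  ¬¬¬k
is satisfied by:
  {k: False}


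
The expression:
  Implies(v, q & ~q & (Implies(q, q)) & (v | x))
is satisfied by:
  {v: False}


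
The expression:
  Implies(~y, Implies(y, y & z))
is always true.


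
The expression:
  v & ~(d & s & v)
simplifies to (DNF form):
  (v & ~d) | (v & ~s)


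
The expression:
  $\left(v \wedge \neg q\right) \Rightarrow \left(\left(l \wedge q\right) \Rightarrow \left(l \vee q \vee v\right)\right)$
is always true.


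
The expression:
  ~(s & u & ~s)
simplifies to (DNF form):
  True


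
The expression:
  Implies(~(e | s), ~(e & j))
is always true.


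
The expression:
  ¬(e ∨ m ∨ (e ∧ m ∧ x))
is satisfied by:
  {e: False, m: False}


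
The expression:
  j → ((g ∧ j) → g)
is always true.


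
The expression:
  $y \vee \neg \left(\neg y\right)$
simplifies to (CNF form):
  $y$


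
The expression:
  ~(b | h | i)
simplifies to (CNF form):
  ~b & ~h & ~i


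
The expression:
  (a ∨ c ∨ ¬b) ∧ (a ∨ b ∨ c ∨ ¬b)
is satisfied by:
  {a: True, c: True, b: False}
  {a: True, c: False, b: False}
  {c: True, a: False, b: False}
  {a: False, c: False, b: False}
  {a: True, b: True, c: True}
  {a: True, b: True, c: False}
  {b: True, c: True, a: False}


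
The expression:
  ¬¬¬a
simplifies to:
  ¬a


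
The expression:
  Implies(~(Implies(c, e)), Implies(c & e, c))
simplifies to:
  True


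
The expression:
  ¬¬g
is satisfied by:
  {g: True}


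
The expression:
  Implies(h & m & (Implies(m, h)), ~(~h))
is always true.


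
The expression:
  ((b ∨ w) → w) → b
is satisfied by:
  {b: True}


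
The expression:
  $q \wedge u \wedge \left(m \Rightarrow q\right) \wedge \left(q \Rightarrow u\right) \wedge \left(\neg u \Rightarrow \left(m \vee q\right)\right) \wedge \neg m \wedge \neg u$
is never true.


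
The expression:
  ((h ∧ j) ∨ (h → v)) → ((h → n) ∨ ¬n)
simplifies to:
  True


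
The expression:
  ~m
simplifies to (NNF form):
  ~m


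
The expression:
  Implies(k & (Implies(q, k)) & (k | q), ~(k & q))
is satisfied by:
  {k: False, q: False}
  {q: True, k: False}
  {k: True, q: False}


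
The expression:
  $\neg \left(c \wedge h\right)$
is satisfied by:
  {h: False, c: False}
  {c: True, h: False}
  {h: True, c: False}


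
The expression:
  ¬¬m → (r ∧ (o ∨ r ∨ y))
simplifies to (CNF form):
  r ∨ ¬m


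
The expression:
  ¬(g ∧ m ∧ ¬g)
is always true.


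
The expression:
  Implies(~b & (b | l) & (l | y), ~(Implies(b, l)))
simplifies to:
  b | ~l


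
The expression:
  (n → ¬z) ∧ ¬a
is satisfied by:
  {z: False, a: False, n: False}
  {n: True, z: False, a: False}
  {z: True, n: False, a: False}


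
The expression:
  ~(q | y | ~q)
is never true.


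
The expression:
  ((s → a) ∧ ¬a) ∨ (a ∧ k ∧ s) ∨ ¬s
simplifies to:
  (a ∧ k) ∨ ¬s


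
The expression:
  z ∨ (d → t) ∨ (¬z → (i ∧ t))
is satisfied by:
  {t: True, z: True, d: False}
  {t: True, z: False, d: False}
  {z: True, t: False, d: False}
  {t: False, z: False, d: False}
  {d: True, t: True, z: True}
  {d: True, t: True, z: False}
  {d: True, z: True, t: False}


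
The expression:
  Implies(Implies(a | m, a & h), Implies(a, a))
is always true.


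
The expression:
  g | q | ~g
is always true.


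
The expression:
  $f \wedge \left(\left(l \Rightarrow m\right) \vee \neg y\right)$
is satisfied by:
  {m: True, f: True, l: False, y: False}
  {f: True, m: False, l: False, y: False}
  {y: True, m: True, f: True, l: False}
  {y: True, f: True, m: False, l: False}
  {m: True, l: True, f: True, y: False}
  {l: True, f: True, y: False, m: False}
  {y: True, l: True, f: True, m: True}


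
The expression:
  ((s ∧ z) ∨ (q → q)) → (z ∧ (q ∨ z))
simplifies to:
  z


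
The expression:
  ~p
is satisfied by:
  {p: False}


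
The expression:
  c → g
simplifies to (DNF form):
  g ∨ ¬c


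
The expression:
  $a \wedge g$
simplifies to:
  $a \wedge g$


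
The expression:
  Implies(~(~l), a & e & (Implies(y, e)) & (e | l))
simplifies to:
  ~l | (a & e)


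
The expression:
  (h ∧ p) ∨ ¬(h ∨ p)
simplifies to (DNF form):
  (h ∧ p) ∨ (¬h ∧ ¬p)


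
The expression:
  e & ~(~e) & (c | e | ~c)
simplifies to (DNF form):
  e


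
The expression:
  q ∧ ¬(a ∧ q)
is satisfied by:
  {q: True, a: False}


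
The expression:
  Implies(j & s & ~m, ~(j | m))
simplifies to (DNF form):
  m | ~j | ~s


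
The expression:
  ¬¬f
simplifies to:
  f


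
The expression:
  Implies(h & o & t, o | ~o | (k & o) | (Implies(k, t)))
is always true.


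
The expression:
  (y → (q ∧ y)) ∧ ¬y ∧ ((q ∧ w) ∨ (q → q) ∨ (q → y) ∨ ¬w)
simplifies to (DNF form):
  ¬y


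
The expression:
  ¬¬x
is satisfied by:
  {x: True}


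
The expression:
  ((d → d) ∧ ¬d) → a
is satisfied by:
  {a: True, d: True}
  {a: True, d: False}
  {d: True, a: False}


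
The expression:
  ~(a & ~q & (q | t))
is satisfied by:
  {q: True, t: False, a: False}
  {t: False, a: False, q: False}
  {a: True, q: True, t: False}
  {a: True, t: False, q: False}
  {q: True, t: True, a: False}
  {t: True, q: False, a: False}
  {a: True, t: True, q: True}


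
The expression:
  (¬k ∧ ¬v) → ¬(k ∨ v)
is always true.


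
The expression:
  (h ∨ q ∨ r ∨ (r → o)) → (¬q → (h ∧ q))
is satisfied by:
  {q: True}


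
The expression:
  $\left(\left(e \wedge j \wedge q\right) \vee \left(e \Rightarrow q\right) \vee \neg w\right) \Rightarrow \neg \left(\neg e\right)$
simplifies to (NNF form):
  $e$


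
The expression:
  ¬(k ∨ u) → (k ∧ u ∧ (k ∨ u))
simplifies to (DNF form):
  k ∨ u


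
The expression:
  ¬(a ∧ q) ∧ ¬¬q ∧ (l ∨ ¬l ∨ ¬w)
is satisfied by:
  {q: True, a: False}


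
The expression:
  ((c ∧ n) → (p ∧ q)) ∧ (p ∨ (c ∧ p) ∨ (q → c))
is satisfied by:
  {p: True, c: False, q: False, n: False}
  {n: False, c: False, p: False, q: False}
  {n: True, p: True, c: False, q: False}
  {n: True, c: False, p: False, q: False}
  {q: True, p: True, n: False, c: False}
  {n: True, q: True, p: True, c: False}
  {p: True, c: True, q: False, n: False}
  {c: True, q: False, p: False, n: False}
  {q: True, c: True, p: True, n: False}
  {q: True, c: True, n: False, p: False}
  {q: True, c: True, n: True, p: True}


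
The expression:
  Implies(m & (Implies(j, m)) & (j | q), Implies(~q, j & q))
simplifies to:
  q | ~j | ~m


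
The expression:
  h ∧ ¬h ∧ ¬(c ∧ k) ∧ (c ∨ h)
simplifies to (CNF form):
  False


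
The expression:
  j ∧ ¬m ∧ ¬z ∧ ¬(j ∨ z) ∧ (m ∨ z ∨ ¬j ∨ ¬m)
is never true.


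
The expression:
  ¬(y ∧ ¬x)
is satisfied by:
  {x: True, y: False}
  {y: False, x: False}
  {y: True, x: True}


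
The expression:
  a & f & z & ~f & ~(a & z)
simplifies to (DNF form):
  False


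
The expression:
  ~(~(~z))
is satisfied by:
  {z: False}


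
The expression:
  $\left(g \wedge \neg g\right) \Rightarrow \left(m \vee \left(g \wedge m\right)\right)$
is always true.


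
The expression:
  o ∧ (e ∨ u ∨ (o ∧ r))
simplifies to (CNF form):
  o ∧ (e ∨ r ∨ u)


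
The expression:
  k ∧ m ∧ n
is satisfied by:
  {m: True, n: True, k: True}


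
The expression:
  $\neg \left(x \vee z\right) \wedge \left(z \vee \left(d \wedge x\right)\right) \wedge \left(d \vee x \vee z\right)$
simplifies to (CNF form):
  $\text{False}$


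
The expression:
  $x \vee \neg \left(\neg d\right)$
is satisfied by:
  {x: True, d: True}
  {x: True, d: False}
  {d: True, x: False}


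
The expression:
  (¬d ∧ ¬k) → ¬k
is always true.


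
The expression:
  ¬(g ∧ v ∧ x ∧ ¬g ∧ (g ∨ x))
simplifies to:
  True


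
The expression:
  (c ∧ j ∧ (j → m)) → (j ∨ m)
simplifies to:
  True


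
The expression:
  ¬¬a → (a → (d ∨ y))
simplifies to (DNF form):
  d ∨ y ∨ ¬a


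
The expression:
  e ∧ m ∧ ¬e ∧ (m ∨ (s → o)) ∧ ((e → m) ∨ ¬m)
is never true.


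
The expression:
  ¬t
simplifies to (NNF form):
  ¬t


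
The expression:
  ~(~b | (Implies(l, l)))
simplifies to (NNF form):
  False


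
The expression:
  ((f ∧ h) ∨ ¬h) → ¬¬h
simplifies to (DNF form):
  h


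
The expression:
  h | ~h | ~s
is always true.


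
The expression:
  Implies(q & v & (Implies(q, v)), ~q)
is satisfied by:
  {v: False, q: False}
  {q: True, v: False}
  {v: True, q: False}


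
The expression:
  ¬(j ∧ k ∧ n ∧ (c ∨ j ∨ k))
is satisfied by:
  {k: False, n: False, j: False}
  {j: True, k: False, n: False}
  {n: True, k: False, j: False}
  {j: True, n: True, k: False}
  {k: True, j: False, n: False}
  {j: True, k: True, n: False}
  {n: True, k: True, j: False}


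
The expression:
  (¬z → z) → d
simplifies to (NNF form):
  d ∨ ¬z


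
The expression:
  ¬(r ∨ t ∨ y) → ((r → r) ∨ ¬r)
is always true.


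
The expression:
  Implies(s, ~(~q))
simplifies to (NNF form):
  q | ~s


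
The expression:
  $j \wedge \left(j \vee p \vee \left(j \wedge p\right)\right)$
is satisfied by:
  {j: True}


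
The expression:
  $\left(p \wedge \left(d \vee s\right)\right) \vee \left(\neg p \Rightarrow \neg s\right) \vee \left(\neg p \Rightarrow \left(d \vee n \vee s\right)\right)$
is always true.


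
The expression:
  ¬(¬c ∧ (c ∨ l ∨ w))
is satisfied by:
  {c: True, l: False, w: False}
  {c: True, w: True, l: False}
  {c: True, l: True, w: False}
  {c: True, w: True, l: True}
  {w: False, l: False, c: False}


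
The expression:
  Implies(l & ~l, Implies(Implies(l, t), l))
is always true.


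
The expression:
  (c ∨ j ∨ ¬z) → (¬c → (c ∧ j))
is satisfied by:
  {c: True, z: True, j: False}
  {c: True, z: False, j: False}
  {j: True, c: True, z: True}
  {j: True, c: True, z: False}
  {z: True, j: False, c: False}


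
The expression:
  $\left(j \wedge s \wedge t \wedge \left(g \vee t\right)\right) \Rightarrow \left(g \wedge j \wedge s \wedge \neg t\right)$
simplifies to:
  $\neg j \vee \neg s \vee \neg t$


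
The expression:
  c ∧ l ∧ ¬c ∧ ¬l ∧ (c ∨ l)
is never true.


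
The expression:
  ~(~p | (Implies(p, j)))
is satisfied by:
  {p: True, j: False}


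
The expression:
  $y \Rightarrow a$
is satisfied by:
  {a: True, y: False}
  {y: False, a: False}
  {y: True, a: True}


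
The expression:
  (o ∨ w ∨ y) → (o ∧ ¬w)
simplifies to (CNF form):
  ¬w ∧ (o ∨ ¬y)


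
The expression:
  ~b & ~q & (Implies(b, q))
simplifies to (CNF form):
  ~b & ~q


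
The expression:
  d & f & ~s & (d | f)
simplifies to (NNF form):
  d & f & ~s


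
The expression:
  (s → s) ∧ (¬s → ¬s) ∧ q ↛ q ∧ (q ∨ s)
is never true.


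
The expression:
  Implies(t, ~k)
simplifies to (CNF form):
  ~k | ~t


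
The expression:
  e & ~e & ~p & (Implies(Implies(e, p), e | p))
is never true.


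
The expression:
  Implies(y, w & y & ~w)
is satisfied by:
  {y: False}


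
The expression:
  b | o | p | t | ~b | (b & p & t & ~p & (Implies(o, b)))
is always true.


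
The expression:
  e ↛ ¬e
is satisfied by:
  {e: True}


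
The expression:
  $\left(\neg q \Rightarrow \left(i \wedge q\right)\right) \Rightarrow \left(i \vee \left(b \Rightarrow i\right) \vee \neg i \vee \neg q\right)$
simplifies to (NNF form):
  $\text{True}$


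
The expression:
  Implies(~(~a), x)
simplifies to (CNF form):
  x | ~a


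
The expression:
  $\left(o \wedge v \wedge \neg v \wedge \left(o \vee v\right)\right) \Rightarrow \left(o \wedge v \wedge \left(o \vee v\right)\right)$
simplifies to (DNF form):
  $\text{True}$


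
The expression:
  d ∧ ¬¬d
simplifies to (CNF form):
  d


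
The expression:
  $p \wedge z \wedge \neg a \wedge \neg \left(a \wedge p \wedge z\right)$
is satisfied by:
  {z: True, p: True, a: False}


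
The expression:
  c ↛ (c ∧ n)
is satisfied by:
  {c: True, n: False}


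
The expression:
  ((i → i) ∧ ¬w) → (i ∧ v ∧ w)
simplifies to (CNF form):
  w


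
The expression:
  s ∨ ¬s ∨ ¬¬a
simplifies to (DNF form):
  True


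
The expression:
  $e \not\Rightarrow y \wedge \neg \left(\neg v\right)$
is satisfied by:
  {e: True, v: True, y: False}


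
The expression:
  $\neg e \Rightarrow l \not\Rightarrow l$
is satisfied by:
  {e: True}


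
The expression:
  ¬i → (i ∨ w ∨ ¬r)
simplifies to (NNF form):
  i ∨ w ∨ ¬r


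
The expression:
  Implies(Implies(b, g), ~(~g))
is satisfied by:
  {b: True, g: True}
  {b: True, g: False}
  {g: True, b: False}


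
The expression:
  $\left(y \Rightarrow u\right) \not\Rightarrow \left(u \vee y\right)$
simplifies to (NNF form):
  $\neg u \wedge \neg y$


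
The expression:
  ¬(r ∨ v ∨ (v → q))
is never true.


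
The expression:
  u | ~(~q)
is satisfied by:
  {q: True, u: True}
  {q: True, u: False}
  {u: True, q: False}


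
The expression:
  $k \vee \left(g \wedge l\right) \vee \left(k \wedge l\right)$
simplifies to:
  $k \vee \left(g \wedge l\right)$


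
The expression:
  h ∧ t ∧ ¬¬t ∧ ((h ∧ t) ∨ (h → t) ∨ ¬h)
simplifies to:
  h ∧ t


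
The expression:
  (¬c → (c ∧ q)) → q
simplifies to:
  q ∨ ¬c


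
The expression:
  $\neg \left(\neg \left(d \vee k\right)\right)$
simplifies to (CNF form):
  $d \vee k$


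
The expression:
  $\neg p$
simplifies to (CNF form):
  $\neg p$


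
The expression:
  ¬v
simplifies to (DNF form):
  ¬v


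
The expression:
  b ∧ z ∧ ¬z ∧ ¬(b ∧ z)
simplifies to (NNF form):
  False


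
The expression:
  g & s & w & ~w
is never true.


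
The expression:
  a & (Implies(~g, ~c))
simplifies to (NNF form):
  a & (g | ~c)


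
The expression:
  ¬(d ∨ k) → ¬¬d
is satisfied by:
  {d: True, k: True}
  {d: True, k: False}
  {k: True, d: False}


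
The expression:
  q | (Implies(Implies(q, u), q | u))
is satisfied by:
  {q: True, u: True}
  {q: True, u: False}
  {u: True, q: False}


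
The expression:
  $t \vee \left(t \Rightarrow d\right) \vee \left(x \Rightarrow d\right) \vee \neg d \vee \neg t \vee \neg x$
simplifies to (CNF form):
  $\text{True}$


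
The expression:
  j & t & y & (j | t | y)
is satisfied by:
  {t: True, j: True, y: True}


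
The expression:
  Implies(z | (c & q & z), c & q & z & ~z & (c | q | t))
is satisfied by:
  {z: False}


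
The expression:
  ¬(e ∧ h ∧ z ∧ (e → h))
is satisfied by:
  {h: False, e: False, z: False}
  {z: True, h: False, e: False}
  {e: True, h: False, z: False}
  {z: True, e: True, h: False}
  {h: True, z: False, e: False}
  {z: True, h: True, e: False}
  {e: True, h: True, z: False}


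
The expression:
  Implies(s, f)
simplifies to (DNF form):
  f | ~s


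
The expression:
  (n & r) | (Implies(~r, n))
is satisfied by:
  {r: True, n: True}
  {r: True, n: False}
  {n: True, r: False}


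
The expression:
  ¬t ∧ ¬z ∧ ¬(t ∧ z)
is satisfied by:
  {z: False, t: False}


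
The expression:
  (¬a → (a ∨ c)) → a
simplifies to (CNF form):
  a ∨ ¬c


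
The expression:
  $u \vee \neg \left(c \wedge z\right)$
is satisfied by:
  {u: True, c: False, z: False}
  {c: False, z: False, u: False}
  {u: True, z: True, c: False}
  {z: True, c: False, u: False}
  {u: True, c: True, z: False}
  {c: True, u: False, z: False}
  {u: True, z: True, c: True}


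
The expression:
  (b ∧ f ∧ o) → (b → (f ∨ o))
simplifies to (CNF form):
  True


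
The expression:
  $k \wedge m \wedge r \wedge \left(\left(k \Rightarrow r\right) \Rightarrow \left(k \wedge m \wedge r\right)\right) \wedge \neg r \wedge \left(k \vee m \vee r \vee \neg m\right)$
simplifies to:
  $\text{False}$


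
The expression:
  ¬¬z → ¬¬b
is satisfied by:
  {b: True, z: False}
  {z: False, b: False}
  {z: True, b: True}


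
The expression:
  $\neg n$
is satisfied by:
  {n: False}


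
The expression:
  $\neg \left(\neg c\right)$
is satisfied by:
  {c: True}


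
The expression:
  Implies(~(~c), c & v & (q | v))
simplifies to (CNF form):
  v | ~c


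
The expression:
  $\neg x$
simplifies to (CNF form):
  $\neg x$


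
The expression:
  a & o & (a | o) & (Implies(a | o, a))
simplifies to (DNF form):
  a & o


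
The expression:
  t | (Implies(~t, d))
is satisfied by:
  {d: True, t: True}
  {d: True, t: False}
  {t: True, d: False}


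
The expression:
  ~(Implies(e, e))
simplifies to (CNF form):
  False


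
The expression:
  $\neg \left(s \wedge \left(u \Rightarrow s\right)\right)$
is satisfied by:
  {s: False}


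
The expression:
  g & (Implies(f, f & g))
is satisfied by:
  {g: True}


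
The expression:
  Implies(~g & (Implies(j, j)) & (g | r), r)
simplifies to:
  True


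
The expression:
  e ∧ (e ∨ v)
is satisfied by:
  {e: True}


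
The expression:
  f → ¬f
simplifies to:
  ¬f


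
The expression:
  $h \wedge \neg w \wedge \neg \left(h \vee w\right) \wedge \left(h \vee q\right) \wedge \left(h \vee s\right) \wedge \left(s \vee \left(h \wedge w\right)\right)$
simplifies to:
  $\text{False}$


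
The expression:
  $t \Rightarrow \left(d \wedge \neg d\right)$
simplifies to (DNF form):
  $\neg t$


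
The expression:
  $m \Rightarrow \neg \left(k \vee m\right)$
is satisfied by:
  {m: False}


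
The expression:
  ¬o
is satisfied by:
  {o: False}


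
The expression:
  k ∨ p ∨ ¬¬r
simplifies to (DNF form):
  k ∨ p ∨ r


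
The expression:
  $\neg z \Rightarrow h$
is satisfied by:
  {z: True, h: True}
  {z: True, h: False}
  {h: True, z: False}


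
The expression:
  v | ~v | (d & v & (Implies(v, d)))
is always true.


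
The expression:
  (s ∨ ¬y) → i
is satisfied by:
  {i: True, y: True, s: False}
  {i: True, s: False, y: False}
  {i: True, y: True, s: True}
  {i: True, s: True, y: False}
  {y: True, s: False, i: False}


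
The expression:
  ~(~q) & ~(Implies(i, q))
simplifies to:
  False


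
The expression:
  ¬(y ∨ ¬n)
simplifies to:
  n ∧ ¬y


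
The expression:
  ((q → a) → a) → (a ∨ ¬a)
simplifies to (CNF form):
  True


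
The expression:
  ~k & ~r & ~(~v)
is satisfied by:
  {v: True, r: False, k: False}


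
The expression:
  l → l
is always true.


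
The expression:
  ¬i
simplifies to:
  ¬i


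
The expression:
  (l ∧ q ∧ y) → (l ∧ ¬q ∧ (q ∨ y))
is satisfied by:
  {l: False, q: False, y: False}
  {y: True, l: False, q: False}
  {q: True, l: False, y: False}
  {y: True, q: True, l: False}
  {l: True, y: False, q: False}
  {y: True, l: True, q: False}
  {q: True, l: True, y: False}


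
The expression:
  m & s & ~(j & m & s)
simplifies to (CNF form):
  m & s & ~j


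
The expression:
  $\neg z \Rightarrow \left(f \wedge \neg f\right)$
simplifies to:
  $z$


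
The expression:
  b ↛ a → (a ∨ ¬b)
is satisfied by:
  {a: True, b: False}
  {b: False, a: False}
  {b: True, a: True}


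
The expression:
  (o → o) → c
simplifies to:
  c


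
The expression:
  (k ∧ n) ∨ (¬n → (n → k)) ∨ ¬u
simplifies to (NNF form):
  True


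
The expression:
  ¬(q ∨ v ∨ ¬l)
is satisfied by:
  {l: True, q: False, v: False}


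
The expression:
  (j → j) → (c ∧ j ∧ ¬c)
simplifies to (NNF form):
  False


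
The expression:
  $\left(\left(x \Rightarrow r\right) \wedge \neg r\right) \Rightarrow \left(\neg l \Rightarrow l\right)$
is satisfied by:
  {r: True, x: True, l: True}
  {r: True, x: True, l: False}
  {r: True, l: True, x: False}
  {r: True, l: False, x: False}
  {x: True, l: True, r: False}
  {x: True, l: False, r: False}
  {l: True, x: False, r: False}


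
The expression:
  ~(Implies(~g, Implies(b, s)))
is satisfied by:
  {b: True, g: False, s: False}


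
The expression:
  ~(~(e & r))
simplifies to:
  e & r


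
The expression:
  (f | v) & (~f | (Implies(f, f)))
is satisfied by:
  {v: True, f: True}
  {v: True, f: False}
  {f: True, v: False}


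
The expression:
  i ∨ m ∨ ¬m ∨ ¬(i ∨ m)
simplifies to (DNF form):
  True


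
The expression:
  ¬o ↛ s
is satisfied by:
  {s: True, o: False}
  {o: False, s: False}
  {o: True, s: True}


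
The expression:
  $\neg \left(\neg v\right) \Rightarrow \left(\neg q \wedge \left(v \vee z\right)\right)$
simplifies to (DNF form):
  $\neg q \vee \neg v$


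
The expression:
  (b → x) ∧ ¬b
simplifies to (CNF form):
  ¬b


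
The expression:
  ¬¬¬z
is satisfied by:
  {z: False}


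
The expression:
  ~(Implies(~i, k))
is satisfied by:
  {i: False, k: False}


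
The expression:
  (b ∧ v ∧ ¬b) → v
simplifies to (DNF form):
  True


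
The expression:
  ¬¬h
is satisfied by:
  {h: True}


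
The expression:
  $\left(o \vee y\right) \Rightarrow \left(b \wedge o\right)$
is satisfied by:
  {b: True, o: False, y: False}
  {o: False, y: False, b: False}
  {b: True, o: True, y: False}
  {b: True, y: True, o: True}


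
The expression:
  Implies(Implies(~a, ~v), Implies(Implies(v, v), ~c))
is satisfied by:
  {v: True, c: False, a: False}
  {v: False, c: False, a: False}
  {a: True, v: True, c: False}
  {a: True, v: False, c: False}
  {c: True, v: True, a: False}


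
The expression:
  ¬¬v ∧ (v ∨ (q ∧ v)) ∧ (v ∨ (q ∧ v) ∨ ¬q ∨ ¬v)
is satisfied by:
  {v: True}


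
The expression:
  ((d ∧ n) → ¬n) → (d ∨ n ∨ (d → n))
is always true.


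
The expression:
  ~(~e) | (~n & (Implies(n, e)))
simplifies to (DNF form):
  e | ~n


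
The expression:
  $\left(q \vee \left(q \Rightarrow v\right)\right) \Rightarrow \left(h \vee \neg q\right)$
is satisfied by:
  {h: True, q: False}
  {q: False, h: False}
  {q: True, h: True}


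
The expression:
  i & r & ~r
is never true.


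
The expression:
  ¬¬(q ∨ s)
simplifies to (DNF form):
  q ∨ s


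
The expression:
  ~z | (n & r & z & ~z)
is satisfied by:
  {z: False}


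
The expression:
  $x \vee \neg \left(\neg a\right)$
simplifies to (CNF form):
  $a \vee x$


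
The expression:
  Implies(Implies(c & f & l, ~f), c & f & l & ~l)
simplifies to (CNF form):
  c & f & l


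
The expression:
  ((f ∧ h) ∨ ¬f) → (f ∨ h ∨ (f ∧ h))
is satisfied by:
  {h: True, f: True}
  {h: True, f: False}
  {f: True, h: False}


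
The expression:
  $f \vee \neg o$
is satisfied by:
  {f: True, o: False}
  {o: False, f: False}
  {o: True, f: True}


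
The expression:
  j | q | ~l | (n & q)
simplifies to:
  j | q | ~l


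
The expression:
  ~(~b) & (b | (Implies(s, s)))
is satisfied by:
  {b: True}


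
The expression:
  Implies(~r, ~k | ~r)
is always true.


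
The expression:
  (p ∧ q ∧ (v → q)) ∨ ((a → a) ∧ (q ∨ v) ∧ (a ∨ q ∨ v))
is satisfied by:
  {q: True, v: True}
  {q: True, v: False}
  {v: True, q: False}


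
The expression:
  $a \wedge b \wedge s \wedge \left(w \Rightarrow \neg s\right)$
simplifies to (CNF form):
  $a \wedge b \wedge s \wedge \neg w$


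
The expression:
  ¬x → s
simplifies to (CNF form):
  s ∨ x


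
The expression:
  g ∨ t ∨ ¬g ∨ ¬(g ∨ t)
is always true.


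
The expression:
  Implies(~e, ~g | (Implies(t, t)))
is always true.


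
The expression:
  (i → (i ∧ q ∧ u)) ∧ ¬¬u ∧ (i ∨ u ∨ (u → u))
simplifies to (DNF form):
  (q ∧ u) ∨ (u ∧ ¬i)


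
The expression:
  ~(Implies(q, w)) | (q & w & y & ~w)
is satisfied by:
  {q: True, w: False}


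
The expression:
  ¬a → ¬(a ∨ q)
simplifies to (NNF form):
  a ∨ ¬q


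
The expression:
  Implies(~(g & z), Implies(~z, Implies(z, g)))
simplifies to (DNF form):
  True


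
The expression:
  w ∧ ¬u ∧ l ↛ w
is never true.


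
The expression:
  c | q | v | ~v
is always true.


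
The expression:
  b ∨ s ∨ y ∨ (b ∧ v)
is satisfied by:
  {y: True, b: True, s: True}
  {y: True, b: True, s: False}
  {y: True, s: True, b: False}
  {y: True, s: False, b: False}
  {b: True, s: True, y: False}
  {b: True, s: False, y: False}
  {s: True, b: False, y: False}


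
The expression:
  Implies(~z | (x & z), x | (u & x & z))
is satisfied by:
  {x: True, z: True}
  {x: True, z: False}
  {z: True, x: False}


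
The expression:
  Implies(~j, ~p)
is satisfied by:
  {j: True, p: False}
  {p: False, j: False}
  {p: True, j: True}


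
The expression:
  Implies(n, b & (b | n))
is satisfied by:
  {b: True, n: False}
  {n: False, b: False}
  {n: True, b: True}
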